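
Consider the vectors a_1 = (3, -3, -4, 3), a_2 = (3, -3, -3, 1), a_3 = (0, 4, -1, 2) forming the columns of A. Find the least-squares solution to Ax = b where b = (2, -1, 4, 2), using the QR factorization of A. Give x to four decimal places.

e_1 = a_1/‖a_1‖ = (3, -3, -4, 3)/6.5574 = (0.4575, -0.4575, -0.6100, 0.4575).
r_{12} = e_1·a_2 = 5.0325.
u_2 = a_2 − 5.0325·e_1 = (0.6977, -0.6977, 0.0698, -1.3023).
‖u_2‖ = 1.6354, so e_2 = (0.4266, -0.4266, 0.0427, -0.7964).
r_{13} = e_1·a_3 = -0.3050; r_{23} = e_2·a_3 = -3.3418.
u_3 = a_3 + 0.3050·e_1 + 3.3418·e_2 = (1.5652, 2.4348, -1.0435, -0.5217).
‖u_3‖ = 3.1208, so e_3 = (0.5016, 0.7802, -0.3344, -0.1672).
Qᵀb = (-0.1525, -0.1422, -1.4489).
Back-substitute: x_3 = -1.4489/3.1208 = -0.4643.
x_2 = (-0.1422 + 3.3418·(-0.4643))/1.6354 = -1.0357.
x_1 = (-0.1525 − 5.0325·(-1.0357) + 0.3050·(-0.4643))/6.5574 = 0.7500.

x = (0.7500, -1.0357, -0.4643)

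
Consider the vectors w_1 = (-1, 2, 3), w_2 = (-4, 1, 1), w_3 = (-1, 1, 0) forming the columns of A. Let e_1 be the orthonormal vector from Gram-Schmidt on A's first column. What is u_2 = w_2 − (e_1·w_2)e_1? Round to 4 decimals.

u_2 = (-3.3571, -0.2857, -0.9286)

e_1 = w_1/‖w_1‖ = (-1, 2, 3)/3.7417 = (-0.2673, 0.5345, 0.8018).
r_{12} = e_1·w_2 = 2.4054.
u_2 = w_2 − 2.4054·e_1 = (-3.3571, -0.2857, -0.9286).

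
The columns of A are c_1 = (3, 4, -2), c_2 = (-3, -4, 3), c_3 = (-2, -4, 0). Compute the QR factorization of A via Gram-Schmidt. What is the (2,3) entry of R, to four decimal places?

q_1 = c_1/‖c_1‖ = (3, 4, -2)/5.3852 = (0.5571, 0.7428, -0.3714).
r_{12} = q_1·c_2 = -5.7566.
u_2 = c_2 + 5.7566·q_1 = (0.2069, 0.2759, 0.8621).
‖u_2‖ = 0.9285, so q_2 = (0.2228, 0.2971, 0.9285).
r_{23} = q_2·c_3 = -1.6341.

r_{23} = -1.6341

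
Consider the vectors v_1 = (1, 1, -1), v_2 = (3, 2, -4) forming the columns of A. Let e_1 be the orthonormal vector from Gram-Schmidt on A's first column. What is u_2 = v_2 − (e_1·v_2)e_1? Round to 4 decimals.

v_1 = (1, 1, -1); ‖v_1‖ = 1.7321, so e_1 = (0.5774, 0.5774, -0.5774).
e_1·v_2 = 0.5774·3 + 0.5774·2 + (-0.5774)·(-4) = 5.1962.
u_2 = v_2 − 5.1962·e_1 = (0.0000, -1.0000, -1.0000).

u_2 = (0.0000, -1.0000, -1.0000)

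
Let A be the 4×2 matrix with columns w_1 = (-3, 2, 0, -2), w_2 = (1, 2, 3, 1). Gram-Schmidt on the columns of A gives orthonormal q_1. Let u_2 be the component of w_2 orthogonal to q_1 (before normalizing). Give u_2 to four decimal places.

w_1 = (-3, 2, 0, -2); ‖w_1‖ = 4.1231, so q_1 = (-0.7276, 0.4851, 0.0000, -0.4851).
q_1·w_2 = (-0.7276)·1 + 0.4851·2 + 0.0000·3 + (-0.4851)·1 = -0.2425.
u_2 = w_2 + 0.2425·q_1 = (0.8235, 2.1176, 3.0000, 0.8824).

u_2 = (0.8235, 2.1176, 3.0000, 0.8824)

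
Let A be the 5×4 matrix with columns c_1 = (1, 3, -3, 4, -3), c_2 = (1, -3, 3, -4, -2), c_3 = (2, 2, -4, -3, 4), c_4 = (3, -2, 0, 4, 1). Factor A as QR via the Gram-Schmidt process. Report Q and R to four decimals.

Q = [[0.1508, 0.3407, 0.4993, 0.6906], [0.4523, -0.2447, 0.2433, -0.5009], [-0.4523, 0.2447, -0.5623, 0.0407], [0.6030, -0.3263, -0.5792, 0.4407], [-0.4523, -0.8110, 0.1997, 0.2763]], R = [[6.6332, -4.0704, -0.6030, 1.5076], [0.0000, 4.7362, -3.0519, -0.6046], [0.0000, 0.0000, 6.2707, -1.1061], [0.0000, 0.0000, 0.0000, 5.1126]]

c_1 = (1, 3, -3, 4, -3); ‖c_1‖ = 6.6332, so q_1 = (0.1508, 0.4523, -0.4523, 0.6030, -0.4523).
q_1·c_2 = 0.1508·1 + 0.4523·(-3) + (-0.4523)·3 + 0.6030·(-4) + (-0.4523)·(-2) = -4.0704.
u_2 = c_2 + 4.0704·q_1 = (1.6136, -1.1591, 1.1591, -1.5455, -3.8409).
‖u_2‖ = 4.7362, so q_2 = (0.3407, -0.2447, 0.2447, -0.3263, -0.8110).
q_1·c_3 = 0.1508·2 + 0.4523·2 + (-0.4523)·(-4) + 0.6030·(-3) + (-0.4523)·4 = -0.6030; q_2·c_3 = 0.3407·2 + (-0.2447)·2 + 0.2447·(-4) + (-0.3263)·(-3) + (-0.8110)·4 = -3.0519.
u_3 = c_3 + 0.6030·q_1 + 3.0519·q_2 = (3.1307, 1.5258, -3.5258, -3.6322, 1.2523).
‖u_3‖ = 6.2707, so q_3 = (0.4993, 0.2433, -0.5623, -0.5792, 0.1997).
q_1·c_4 = 0.1508·3 + 0.4523·(-2) + (-0.4523)·0 + 0.6030·4 + (-0.4523)·1 = 1.5076; q_2·c_4 = 0.3407·3 + (-0.2447)·(-2) + 0.2447·0 + (-0.3263)·4 + (-0.8110)·1 = -0.6046; q_3·c_4 = 0.4993·3 + 0.2433·(-2) + (-0.5623)·0 + (-0.5792)·4 + 0.1997·1 = -1.1061.
u_4 = c_4 − 1.5076·q_1 + 0.6046·q_2 + 1.1061·q_3 = (3.5310, -2.5606, 0.2079, 2.2529, 1.4124).
‖u_4‖ = 5.1126, so q_4 = (0.6906, -0.5009, 0.0407, 0.4407, 0.2763).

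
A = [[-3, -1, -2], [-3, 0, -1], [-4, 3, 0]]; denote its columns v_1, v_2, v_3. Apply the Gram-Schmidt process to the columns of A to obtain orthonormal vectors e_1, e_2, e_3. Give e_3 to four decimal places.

e_3 = (-0.5592, 0.8078, -0.1864)

e_1 = v_1/‖v_1‖ = (-3, -3, -4)/5.8310 = (-0.5145, -0.5145, -0.6860).
r_{12} = e_1·v_2 = -1.5435.
u_2 = v_2 + 1.5435·e_1 = (-1.7941, -0.7941, 1.9412).
‖u_2‖ = 2.7600, so e_2 = (-0.6500, -0.2877, 0.7033).
r_{13} = e_1·v_3 = 1.5435; r_{23} = e_2·v_3 = 1.5878.
u_3 = v_3 − 1.5435·e_1 − 1.5878·e_2 = (-0.1737, 0.2510, -0.0579).
‖u_3‖ = 0.3107, so e_3 = (-0.5592, 0.8078, -0.1864).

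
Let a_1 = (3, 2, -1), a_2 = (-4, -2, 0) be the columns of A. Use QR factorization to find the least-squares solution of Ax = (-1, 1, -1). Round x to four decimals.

a_1 = (3, 2, -1); ‖a_1‖ = 3.7417, so e_1 = (0.8018, 0.5345, -0.2673).
e_1·a_2 = 0.8018·(-4) + 0.5345·(-2) + (-0.2673)·0 = -4.2762.
u_2 = a_2 + 4.2762·e_1 = (-0.5714, 0.2857, -1.1429).
‖u_2‖ = 1.3093, so e_2 = (-0.4364, 0.2182, -0.8729).
Qᵀb = (0.0000, 1.5275).
Back-substitute: x_2 = 1.5275/1.3093 = 1.1667.
x_1 = (0.0000 + 4.2762·1.1667)/3.7417 = 1.3333.

x = (1.3333, 1.1667)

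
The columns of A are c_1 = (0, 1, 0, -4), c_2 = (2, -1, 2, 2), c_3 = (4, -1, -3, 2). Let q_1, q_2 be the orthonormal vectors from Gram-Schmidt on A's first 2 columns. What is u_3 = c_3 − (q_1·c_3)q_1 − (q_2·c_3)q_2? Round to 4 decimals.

u_3 = (3.4571, -0.3429, -3.5429, -0.0857)

c_1 = (0, 1, 0, -4); ‖c_1‖ = 4.1231, so q_1 = (0.0000, 0.2425, 0.0000, -0.9701).
q_1·c_2 = 0.0000·2 + 0.2425·(-1) + 0.0000·2 + (-0.9701)·2 = -2.1828.
u_2 = c_2 + 2.1828·q_1 = (2.0000, -0.4706, 2.0000, -0.1176).
‖u_2‖ = 2.8697, so q_2 = (0.6969, -0.1640, 0.6969, -0.0410).
q_1·c_3 = 0.0000·4 + 0.2425·(-1) + 0.0000·(-3) + (-0.9701)·2 = -2.1828; q_2·c_3 = 0.6969·4 + (-0.1640)·(-1) + 0.6969·(-3) + (-0.0410)·2 = 0.7789.
u_3 = c_3 + 2.1828·q_1 − 0.7789·q_2 = (3.4571, -0.3429, -3.5429, -0.0857).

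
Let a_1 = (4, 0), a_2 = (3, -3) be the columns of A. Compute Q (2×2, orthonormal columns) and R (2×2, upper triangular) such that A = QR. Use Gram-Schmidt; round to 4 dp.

Q = [[1.0000, 0.0000], [0.0000, -1.0000]], R = [[4.0000, 3.0000], [0.0000, 3.0000]]

a_1 = (4, 0); ‖a_1‖ = 4.0000, so q_1 = (1.0000, 0.0000).
q_1·a_2 = 1.0000·3 + 0.0000·(-3) = 3.0000.
u_2 = a_2 − 3.0000·q_1 = (0.0000, -3.0000).
‖u_2‖ = 3.0000, so q_2 = (0.0000, -1.0000).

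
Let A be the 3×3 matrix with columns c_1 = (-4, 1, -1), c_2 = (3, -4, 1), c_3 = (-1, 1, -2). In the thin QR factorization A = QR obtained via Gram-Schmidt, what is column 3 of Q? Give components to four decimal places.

e_3 = (0.2242, -0.0747, -0.9717)

c_1 = (-4, 1, -1); ‖c_1‖ = 4.2426, so e_1 = (-0.9428, 0.2357, -0.2357).
e_1·c_2 = (-0.9428)·3 + 0.2357·(-4) + (-0.2357)·1 = -4.0069.
u_2 = c_2 + 4.0069·e_1 = (-0.7778, -3.0556, 0.0556).
‖u_2‖ = 3.1535, so e_2 = (-0.2466, -0.9689, 0.0176).
e_1·c_3 = (-0.9428)·(-1) + 0.2357·1 + (-0.2357)·(-2) = 1.6499; e_2·c_3 = (-0.2466)·(-1) + (-0.9689)·1 + 0.0176·(-2) = -0.7575.
u_3 = c_3 − 1.6499·e_1 + 0.7575·e_2 = (0.3687, -0.1229, -1.5978).
‖u_3‖ = 1.6444, so e_3 = (0.2242, -0.0747, -0.9717).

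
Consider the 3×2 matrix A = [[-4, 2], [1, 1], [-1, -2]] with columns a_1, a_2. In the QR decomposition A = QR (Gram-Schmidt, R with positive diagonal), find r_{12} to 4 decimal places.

r_{12} = -1.1785

a_1 = (-4, 1, -1); ‖a_1‖ = 4.2426, so e_1 = (-0.9428, 0.2357, -0.2357).
r_{12} = e_1·a_2 = -1.1785.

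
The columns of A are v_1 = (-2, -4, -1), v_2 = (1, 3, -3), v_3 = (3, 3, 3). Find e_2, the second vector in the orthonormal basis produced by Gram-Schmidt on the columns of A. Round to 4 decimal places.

e_1 = v_1/‖v_1‖ = (-2, -4, -1)/4.5826 = (-0.4364, -0.8729, -0.2182).
r_{12} = e_1·v_2 = -2.4004.
u_2 = v_2 + 2.4004·e_1 = (-0.0476, 0.9048, -3.5238).
‖u_2‖ = 3.6384, so e_2 = (-0.0131, 0.2487, -0.9685).

e_2 = (-0.0131, 0.2487, -0.9685)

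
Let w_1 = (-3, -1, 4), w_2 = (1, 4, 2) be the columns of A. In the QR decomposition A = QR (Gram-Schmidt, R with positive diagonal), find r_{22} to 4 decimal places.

w_1 = (-3, -1, 4); ‖w_1‖ = 5.0990, so e_1 = (-0.5883, -0.1961, 0.7845).
e_1·w_2 = (-0.5883)·1 + (-0.1961)·4 + 0.7845·2 = 0.1961.
u_2 = w_2 − 0.1961·e_1 = (1.1154, 4.0385, 1.8462).
r_{22} = ‖u_2‖ = 4.5784.

r_{22} = 4.5784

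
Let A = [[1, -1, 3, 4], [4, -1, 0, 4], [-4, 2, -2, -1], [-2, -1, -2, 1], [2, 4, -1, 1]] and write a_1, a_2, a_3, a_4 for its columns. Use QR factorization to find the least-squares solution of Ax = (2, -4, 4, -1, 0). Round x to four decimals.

a_1 = (1, 4, -4, -2, 2); ‖a_1‖ = 6.4031, so e_1 = (0.1562, 0.6247, -0.6247, -0.3123, 0.3123).
e_1·a_2 = 0.1562·(-1) + 0.6247·(-1) + (-0.6247)·2 + (-0.3123)·(-1) + 0.3123·4 = -0.4685.
u_2 = a_2 + 0.4685·e_1 = (-0.9268, -0.7073, 1.7073, -1.1463, 4.1463).
‖u_2‖ = 4.7729, so e_2 = (-0.1942, -0.1482, 0.3577, -0.2402, 0.8687).
e_1·a_3 = 0.1562·3 + 0.6247·0 + (-0.6247)·(-2) + (-0.3123)·(-2) + 0.3123·(-1) = 2.0303; e_2·a_3 = (-0.1942)·3 + (-0.1482)·0 + 0.3577·(-2) + (-0.2402)·(-2) + 0.8687·(-1) = -1.6864.
u_3 = a_3 − 2.0303·e_1 + 1.6864·e_2 = (2.3555, -1.5182, -0.1285, -1.7709, -0.1692).
‖u_3‖ = 3.3218, so e_3 = (0.7091, -0.4570, -0.0387, -0.5331, -0.0509).
e_1·a_4 = 0.1562·4 + 0.6247·4 + (-0.6247)·(-1) + (-0.3123)·1 + 0.3123·1 = 3.7482; e_2·a_4 = (-0.1942)·4 + (-0.1482)·4 + 0.3577·(-1) + (-0.2402)·1 + 0.8687·1 = -1.0987; e_3·a_4 = 0.7091·4 + (-0.4570)·4 + (-0.0387)·(-1) + (-0.5331)·1 + (-0.0509)·1 = 0.4628.
u_4 = a_4 − 3.7482·e_1 + 1.0987·e_2 − 0.4628·e_3 = (2.8731, 1.7073, 1.7524, 2.1536, 0.8073).
‖u_4‖ = 4.4193, so e_4 = (0.6501, 0.3863, 0.3965, 0.4873, 0.1827).
Qᵀb = (-4.3729, 1.8754, 3.6248, 0.8538).
Back-substitute: x_4 = 0.8538/4.4193 = 0.1932.
x_3 = (3.6248 − 0.4628·0.1932)/3.3218 = 1.0643.
x_2 = (1.8754 + 1.6864·1.0643 + 1.0987·0.1932)/4.7729 = 0.8134.
x_1 = (-4.3729 + 0.4685·0.8134 − 2.0303·1.0643 − 3.7482·0.1932)/6.4031 = -1.0740.

x = (-1.0740, 0.8134, 1.0643, 0.1932)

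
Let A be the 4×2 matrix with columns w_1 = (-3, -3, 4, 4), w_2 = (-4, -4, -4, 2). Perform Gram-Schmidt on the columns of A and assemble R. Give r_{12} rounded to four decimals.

w_1 = (-3, -3, 4, 4); ‖w_1‖ = 7.0711, so q_1 = (-0.4243, -0.4243, 0.5657, 0.5657).
r_{12} = q_1·w_2 = 2.2627.

r_{12} = 2.2627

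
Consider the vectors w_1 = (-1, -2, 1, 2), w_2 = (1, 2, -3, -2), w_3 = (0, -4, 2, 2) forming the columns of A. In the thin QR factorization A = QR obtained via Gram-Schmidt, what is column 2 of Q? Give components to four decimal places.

w_1 = (-1, -2, 1, 2); ‖w_1‖ = 3.1623, so e_1 = (-0.3162, -0.6325, 0.3162, 0.6325).
e_1·w_2 = (-0.3162)·1 + (-0.6325)·2 + 0.3162·(-3) + 0.6325·(-2) = -3.7947.
u_2 = w_2 + 3.7947·e_1 = (-0.2000, -0.4000, -1.8000, 0.4000).
‖u_2‖ = 1.8974, so e_2 = (-0.1054, -0.2108, -0.9487, 0.2108).

e_2 = (-0.1054, -0.2108, -0.9487, 0.2108)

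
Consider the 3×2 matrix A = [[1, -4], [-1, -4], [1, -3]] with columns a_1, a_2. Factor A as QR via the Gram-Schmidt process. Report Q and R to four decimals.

a_1 = (1, -1, 1); ‖a_1‖ = 1.7321, so e_1 = (0.5774, -0.5774, 0.5774).
e_1·a_2 = 0.5774·(-4) + (-0.5774)·(-4) + 0.5774·(-3) = -1.7321.
u_2 = a_2 + 1.7321·e_1 = (-3.0000, -5.0000, -2.0000).
‖u_2‖ = 6.1644, so e_2 = (-0.4867, -0.8111, -0.3244).

Q = [[0.5774, -0.4867], [-0.5774, -0.8111], [0.5774, -0.3244]], R = [[1.7321, -1.7321], [0.0000, 6.1644]]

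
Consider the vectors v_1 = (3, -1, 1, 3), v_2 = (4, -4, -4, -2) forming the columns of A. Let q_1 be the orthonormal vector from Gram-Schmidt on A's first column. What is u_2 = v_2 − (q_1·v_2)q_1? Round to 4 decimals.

v_1 = (3, -1, 1, 3); ‖v_1‖ = 4.4721, so q_1 = (0.6708, -0.2236, 0.2236, 0.6708).
q_1·v_2 = 0.6708·4 + (-0.2236)·(-4) + 0.2236·(-4) + 0.6708·(-2) = 1.3416.
u_2 = v_2 − 1.3416·q_1 = (3.1000, -3.7000, -4.3000, -2.9000).

u_2 = (3.1000, -3.7000, -4.3000, -2.9000)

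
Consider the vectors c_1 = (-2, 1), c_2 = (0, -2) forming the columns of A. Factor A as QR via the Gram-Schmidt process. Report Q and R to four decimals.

Q = [[-0.8944, -0.4472], [0.4472, -0.8944]], R = [[2.2361, -0.8944], [0.0000, 1.7889]]

e_1 = c_1/‖c_1‖ = (-2, 1)/2.2361 = (-0.8944, 0.4472).
r_{12} = e_1·c_2 = -0.8944.
u_2 = c_2 + 0.8944·e_1 = (-0.8000, -1.6000).
‖u_2‖ = 1.7889, so e_2 = (-0.4472, -0.8944).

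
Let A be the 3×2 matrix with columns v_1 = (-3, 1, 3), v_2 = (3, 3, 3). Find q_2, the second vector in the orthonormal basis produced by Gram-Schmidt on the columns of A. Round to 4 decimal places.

q_2 = (0.6745, 0.5518, 0.4905)

v_1 = (-3, 1, 3); ‖v_1‖ = 4.3589, so q_1 = (-0.6882, 0.2294, 0.6882).
q_1·v_2 = (-0.6882)·3 + 0.2294·3 + 0.6882·3 = 0.6882.
u_2 = v_2 − 0.6882·q_1 = (3.4737, 2.8421, 2.5263).
‖u_2‖ = 5.1504, so q_2 = (0.6745, 0.5518, 0.4905).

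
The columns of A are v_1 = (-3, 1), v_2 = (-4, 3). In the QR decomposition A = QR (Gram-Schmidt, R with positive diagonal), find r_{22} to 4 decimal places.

v_1 = (-3, 1); ‖v_1‖ = 3.1623, so e_1 = (-0.9487, 0.3162).
e_1·v_2 = (-0.9487)·(-4) + 0.3162·3 = 4.7434.
u_2 = v_2 − 4.7434·e_1 = (0.5000, 1.5000).
r_{22} = ‖u_2‖ = 1.5811.

r_{22} = 1.5811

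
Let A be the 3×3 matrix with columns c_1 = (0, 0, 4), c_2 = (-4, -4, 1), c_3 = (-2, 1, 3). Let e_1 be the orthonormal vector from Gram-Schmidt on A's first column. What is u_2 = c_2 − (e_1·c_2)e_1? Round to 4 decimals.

u_2 = (-4.0000, -4.0000, 0.0000)

c_1 = (0, 0, 4); ‖c_1‖ = 4.0000, so e_1 = (0.0000, 0.0000, 1.0000).
e_1·c_2 = 0.0000·(-4) + 0.0000·(-4) + 1.0000·1 = 1.0000.
u_2 = c_2 − 1.0000·e_1 = (-4.0000, -4.0000, 0.0000).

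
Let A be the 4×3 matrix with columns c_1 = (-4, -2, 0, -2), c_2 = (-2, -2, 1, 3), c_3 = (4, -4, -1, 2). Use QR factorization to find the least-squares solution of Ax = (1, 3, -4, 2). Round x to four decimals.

x = (-0.6780, -0.0480, -0.2134)

q_1 = c_1/‖c_1‖ = (-4, -2, 0, -2)/4.8990 = (-0.8165, -0.4082, 0.0000, -0.4082).
r_{12} = q_1·c_2 = 1.2247.
u_2 = c_2 − 1.2247·q_1 = (-1.0000, -1.5000, 1.0000, 3.5000).
‖u_2‖ = 4.0620, so q_2 = (-0.2462, -0.3693, 0.2462, 0.8616).
r_{13} = q_1·c_3 = -2.4495; r_{23} = q_2·c_3 = 1.9695.
u_3 = c_3 + 2.4495·q_1 − 1.9695·q_2 = (2.4848, -4.2727, -1.4848, -0.6970).
‖u_3‖ = 5.2078, so q_3 = (0.4771, -0.8204, -0.2851, -0.1338).
Qᵀb = (-2.8577, -0.6155, -1.1114).
Back-substitute: x_3 = -1.1114/5.2078 = -0.2134.
x_2 = (-0.6155 − 1.9695·(-0.2134))/4.0620 = -0.0480.
x_1 = (-2.8577 − 1.2247·(-0.0480) + 2.4495·(-0.2134))/4.8990 = -0.6780.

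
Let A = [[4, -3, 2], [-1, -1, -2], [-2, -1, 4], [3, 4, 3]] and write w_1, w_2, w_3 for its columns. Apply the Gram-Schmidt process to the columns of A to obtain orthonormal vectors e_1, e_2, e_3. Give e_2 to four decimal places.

e_2 = (-0.6580, -0.1742, -0.1548, 0.7161)

w_1 = (4, -1, -2, 3); ‖w_1‖ = 5.4772, so e_1 = (0.7303, -0.1826, -0.3651, 0.5477).
e_1·w_2 = 0.7303·(-3) + (-0.1826)·(-1) + (-0.3651)·(-1) + 0.5477·4 = 0.5477.
u_2 = w_2 − 0.5477·e_1 = (-3.4000, -0.9000, -0.8000, 3.7000).
‖u_2‖ = 5.1672, so e_2 = (-0.6580, -0.1742, -0.1548, 0.7161).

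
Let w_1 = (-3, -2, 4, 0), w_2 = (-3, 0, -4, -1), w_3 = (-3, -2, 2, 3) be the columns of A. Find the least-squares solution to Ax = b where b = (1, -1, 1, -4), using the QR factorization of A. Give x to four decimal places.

q_1 = w_1/‖w_1‖ = (-3, -2, 4, 0)/5.3852 = (-0.5571, -0.3714, 0.7428, 0.0000).
r_{12} = q_1·w_2 = -1.2999.
u_2 = w_2 + 1.2999·q_1 = (-3.7241, -0.4828, -3.0345, -1.0000).
‖u_2‖ = 4.9306, so q_2 = (-0.7553, -0.0979, -0.6154, -0.2028).
r_{13} = q_1·w_3 = 3.8996; r_{23} = q_2·w_3 = 0.6224.
u_3 = w_3 − 3.8996·q_1 − 0.6224·q_2 = (-0.3574, -0.4908, -0.5135, 3.1262).
‖u_3‖ = 3.2258, so q_3 = (-0.1108, -0.1521, -0.1592, 0.9691).
Qᵀb = (0.5571, -0.4616, -3.9944).
Back-substitute: x_3 = -3.9944/3.2258 = -1.2383.
x_2 = (-0.4616 − 0.6224·(-1.2383))/4.9306 = 0.0627.
x_1 = (0.5571 + 1.2999·0.0627 − 3.8996·(-1.2383))/5.3852 = 1.0153.

x = (1.0153, 0.0627, -1.2383)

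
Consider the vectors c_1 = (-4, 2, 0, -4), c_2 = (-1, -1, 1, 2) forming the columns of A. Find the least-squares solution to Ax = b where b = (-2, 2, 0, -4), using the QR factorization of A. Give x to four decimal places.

x = (0.6852, -0.5556)

e_1 = c_1/‖c_1‖ = (-4, 2, 0, -4)/6.0000 = (-0.6667, 0.3333, 0.0000, -0.6667).
r_{12} = e_1·c_2 = -1.0000.
u_2 = c_2 + 1.0000·e_1 = (-1.6667, -0.6667, 1.0000, 1.3333).
‖u_2‖ = 2.4495, so e_2 = (-0.6804, -0.2722, 0.4082, 0.5443).
Qᵀb = (4.6667, -1.3608).
Back-substitute: x_2 = -1.3608/2.4495 = -0.5556.
x_1 = (4.6667 + 1.0000·(-0.5556))/6.0000 = 0.6852.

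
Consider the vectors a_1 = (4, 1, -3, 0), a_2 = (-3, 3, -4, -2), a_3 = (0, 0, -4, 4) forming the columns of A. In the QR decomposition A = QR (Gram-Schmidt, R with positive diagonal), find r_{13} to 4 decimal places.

r_{13} = 2.3534

a_1 = (4, 1, -3, 0); ‖a_1‖ = 5.0990, so q_1 = (0.7845, 0.1961, -0.5883, 0.0000).
r_{13} = q_1·a_3 = 2.3534.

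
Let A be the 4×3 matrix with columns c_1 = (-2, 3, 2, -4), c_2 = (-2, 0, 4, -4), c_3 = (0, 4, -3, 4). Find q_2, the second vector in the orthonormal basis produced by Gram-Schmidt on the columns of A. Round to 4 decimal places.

c_1 = (-2, 3, 2, -4); ‖c_1‖ = 5.7446, so q_1 = (-0.3482, 0.5222, 0.3482, -0.6963).
q_1·c_2 = (-0.3482)·(-2) + 0.5222·0 + 0.3482·4 + (-0.6963)·(-4) = 4.8742.
u_2 = c_2 − 4.8742·q_1 = (-0.3030, -2.5455, 2.3030, -0.6061).
‖u_2‖ = 3.4989, so q_2 = (-0.0866, -0.7275, 0.6582, -0.1732).

q_2 = (-0.0866, -0.7275, 0.6582, -0.1732)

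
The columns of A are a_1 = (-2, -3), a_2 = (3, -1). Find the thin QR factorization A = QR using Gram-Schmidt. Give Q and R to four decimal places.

a_1 = (-2, -3); ‖a_1‖ = 3.6056, so e_1 = (-0.5547, -0.8321).
e_1·a_2 = (-0.5547)·3 + (-0.8321)·(-1) = -0.8321.
u_2 = a_2 + 0.8321·e_1 = (2.5385, -1.6923).
‖u_2‖ = 3.0509, so e_2 = (0.8321, -0.5547).

Q = [[-0.5547, 0.8321], [-0.8321, -0.5547]], R = [[3.6056, -0.8321], [0.0000, 3.0509]]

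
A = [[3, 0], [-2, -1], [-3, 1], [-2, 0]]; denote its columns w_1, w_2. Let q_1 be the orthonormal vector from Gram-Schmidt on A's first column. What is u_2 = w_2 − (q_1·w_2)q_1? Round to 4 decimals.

w_1 = (3, -2, -3, -2); ‖w_1‖ = 5.0990, so q_1 = (0.5883, -0.3922, -0.5883, -0.3922).
q_1·w_2 = 0.5883·0 + (-0.3922)·(-1) + (-0.5883)·1 + (-0.3922)·0 = -0.1961.
u_2 = w_2 + 0.1961·q_1 = (0.1154, -1.0769, 0.8846, -0.0769).

u_2 = (0.1154, -1.0769, 0.8846, -0.0769)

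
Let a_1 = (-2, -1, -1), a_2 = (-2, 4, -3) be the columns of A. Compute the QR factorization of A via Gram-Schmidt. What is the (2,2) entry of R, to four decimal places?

r_{22} = 5.2440

e_1 = a_1/‖a_1‖ = (-2, -1, -1)/2.4495 = (-0.8165, -0.4082, -0.4082).
r_{12} = e_1·a_2 = 1.2247.
u_2 = a_2 − 1.2247·e_1 = (-1.0000, 4.5000, -2.5000).
r_{22} = ‖u_2‖ = 5.2440.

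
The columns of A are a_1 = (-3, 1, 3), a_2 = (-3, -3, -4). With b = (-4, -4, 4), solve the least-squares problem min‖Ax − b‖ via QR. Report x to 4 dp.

x = (1.1934, 0.4459)

a_1 = (-3, 1, 3); ‖a_1‖ = 4.3589, so q_1 = (-0.6882, 0.2294, 0.6882).
q_1·a_2 = (-0.6882)·(-3) + 0.2294·(-3) + 0.6882·(-4) = -1.3765.
u_2 = a_2 + 1.3765·q_1 = (-3.9474, -2.6842, -3.0526).
‖u_2‖ = 5.6662, so q_2 = (-0.6967, -0.4737, -0.5387).
Qᵀb = (4.5883, 2.5265).
Back-substitute: x_2 = 2.5265/5.6662 = 0.4459.
x_1 = (4.5883 + 1.3765·0.4459)/4.3589 = 1.1934.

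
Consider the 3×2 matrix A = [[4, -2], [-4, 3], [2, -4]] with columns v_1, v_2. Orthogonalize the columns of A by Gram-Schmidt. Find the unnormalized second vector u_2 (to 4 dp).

v_1 = (4, -4, 2); ‖v_1‖ = 6.0000, so q_1 = (0.6667, -0.6667, 0.3333).
q_1·v_2 = 0.6667·(-2) + (-0.6667)·3 + 0.3333·(-4) = -4.6667.
u_2 = v_2 + 4.6667·q_1 = (1.1111, -0.1111, -2.4444).

u_2 = (1.1111, -0.1111, -2.4444)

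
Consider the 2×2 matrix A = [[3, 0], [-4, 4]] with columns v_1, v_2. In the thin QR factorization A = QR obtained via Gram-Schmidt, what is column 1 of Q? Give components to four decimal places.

q_1 = (0.6000, -0.8000)

q_1 = v_1/‖v_1‖ = (3, -4)/5.0000 = (0.6000, -0.8000).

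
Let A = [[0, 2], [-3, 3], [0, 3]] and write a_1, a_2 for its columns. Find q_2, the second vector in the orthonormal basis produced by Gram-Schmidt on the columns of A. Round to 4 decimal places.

a_1 = (0, -3, 0); ‖a_1‖ = 3.0000, so q_1 = (0.0000, -1.0000, 0.0000).
q_1·a_2 = 0.0000·2 + (-1.0000)·3 + 0.0000·3 = -3.0000.
u_2 = a_2 + 3.0000·q_1 = (2.0000, 0.0000, 3.0000).
‖u_2‖ = 3.6056, so q_2 = (0.5547, 0.0000, 0.8321).

q_2 = (0.5547, 0.0000, 0.8321)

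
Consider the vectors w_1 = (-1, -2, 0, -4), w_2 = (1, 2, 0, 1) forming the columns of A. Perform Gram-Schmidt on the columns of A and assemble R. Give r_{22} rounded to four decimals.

r_{22} = 1.4639

w_1 = (-1, -2, 0, -4); ‖w_1‖ = 4.5826, so e_1 = (-0.2182, -0.4364, 0.0000, -0.8729).
e_1·w_2 = (-0.2182)·1 + (-0.4364)·2 + 0.0000·0 + (-0.8729)·1 = -1.9640.
u_2 = w_2 + 1.9640·e_1 = (0.5714, 1.1429, 0.0000, -0.7143).
r_{22} = ‖u_2‖ = 1.4639.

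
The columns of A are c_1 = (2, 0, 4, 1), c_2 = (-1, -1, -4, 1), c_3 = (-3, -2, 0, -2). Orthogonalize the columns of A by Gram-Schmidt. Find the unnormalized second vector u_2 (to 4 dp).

u_2 = (0.6190, -1.0000, -0.7619, 1.8095)

q_1 = c_1/‖c_1‖ = (2, 0, 4, 1)/4.5826 = (0.4364, 0.0000, 0.8729, 0.2182).
r_{12} = q_1·c_2 = -3.7097.
u_2 = c_2 + 3.7097·q_1 = (0.6190, -1.0000, -0.7619, 1.8095).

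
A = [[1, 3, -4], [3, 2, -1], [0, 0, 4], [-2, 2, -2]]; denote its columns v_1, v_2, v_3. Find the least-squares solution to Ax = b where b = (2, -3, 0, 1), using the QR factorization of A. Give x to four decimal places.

v_1 = (1, 3, 0, -2); ‖v_1‖ = 3.7417, so e_1 = (0.2673, 0.8018, 0.0000, -0.5345).
e_1·v_2 = 0.2673·3 + 0.8018·2 + 0.0000·0 + (-0.5345)·2 = 1.3363.
u_2 = v_2 − 1.3363·e_1 = (2.6429, 0.9286, 0.0000, 2.7143).
‖u_2‖ = 3.9005, so e_2 = (0.6776, 0.2381, 0.0000, 0.6959).
e_1·v_3 = 0.2673·(-4) + 0.8018·(-1) + 0.0000·4 + (-0.5345)·(-2) = -0.8018; e_2·v_3 = 0.6776·(-4) + 0.2381·(-1) + 0.0000·4 + 0.6959·(-2) = -4.3400.
u_3 = v_3 + 0.8018·e_1 + 4.3400·e_2 = (-0.8451, 0.6761, 4.0000, 0.5915).
‖u_3‖ = 4.1858, so e_3 = (-0.2019, 0.1615, 0.9556, 0.1413).
Qᵀb = (-2.4054, 1.3368, -0.7470).
Back-substitute: x_3 = -0.7470/4.1858 = -0.1785.
x_2 = (1.3368 + 4.3400·(-0.1785))/3.9005 = 0.1442.
x_1 = (-2.4054 − 1.3363·0.1442 + 0.8018·(-0.1785))/3.7417 = -0.7326.

x = (-0.7326, 0.1442, -0.1785)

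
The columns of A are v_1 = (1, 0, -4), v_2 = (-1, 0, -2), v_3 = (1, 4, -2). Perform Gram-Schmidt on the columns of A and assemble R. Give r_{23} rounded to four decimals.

r_{23} = -0.4851

v_1 = (1, 0, -4); ‖v_1‖ = 4.1231, so e_1 = (0.2425, 0.0000, -0.9701).
e_1·v_2 = 0.2425·(-1) + 0.0000·0 + (-0.9701)·(-2) = 1.6977.
u_2 = v_2 − 1.6977·e_1 = (-1.4118, 0.0000, -0.3529).
‖u_2‖ = 1.4552, so e_2 = (-0.9701, 0.0000, -0.2425).
r_{23} = e_2·v_3 = -0.4851.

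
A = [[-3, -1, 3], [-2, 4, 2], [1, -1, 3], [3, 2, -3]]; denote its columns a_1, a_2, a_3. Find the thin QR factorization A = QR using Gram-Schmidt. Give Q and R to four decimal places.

Q = [[-0.6255, -0.2132, 0.0890], [-0.4170, 0.8528, 0.2816], [0.2085, -0.2132, 0.9545], [0.6255, 0.4264, -0.0414]], R = [[4.7958, 0.0000, -3.9618], [0.0000, 4.6904, -0.8528], [0.0000, 0.0000, 3.8180]]

a_1 = (-3, -2, 1, 3); ‖a_1‖ = 4.7958, so e_1 = (-0.6255, -0.4170, 0.2085, 0.6255).
e_1·a_2 = (-0.6255)·(-1) + (-0.4170)·4 + 0.2085·(-1) + 0.6255·2 = 0.0000.
u_2 = a_2 − 0.0000·e_1 = (-1.0000, 4.0000, -1.0000, 2.0000).
‖u_2‖ = 4.6904, so e_2 = (-0.2132, 0.8528, -0.2132, 0.4264).
e_1·a_3 = (-0.6255)·3 + (-0.4170)·2 + 0.2085·3 + 0.6255·(-3) = -3.9618; e_2·a_3 = (-0.2132)·3 + 0.8528·2 + (-0.2132)·3 + 0.4264·(-3) = -0.8528.
u_3 = a_3 + 3.9618·e_1 + 0.8528·e_2 = (0.3399, 1.0751, 3.6443, -0.1581).
‖u_3‖ = 3.8180, so e_3 = (0.0890, 0.2816, 0.9545, -0.0414).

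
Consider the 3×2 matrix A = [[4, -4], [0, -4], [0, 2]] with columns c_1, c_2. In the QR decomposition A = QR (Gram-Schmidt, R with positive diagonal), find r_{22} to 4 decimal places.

c_1 = (4, 0, 0); ‖c_1‖ = 4.0000, so e_1 = (1.0000, 0.0000, 0.0000).
e_1·c_2 = 1.0000·(-4) + 0.0000·(-4) + 0.0000·2 = -4.0000.
u_2 = c_2 + 4.0000·e_1 = (0.0000, -4.0000, 2.0000).
r_{22} = ‖u_2‖ = 4.4721.

r_{22} = 4.4721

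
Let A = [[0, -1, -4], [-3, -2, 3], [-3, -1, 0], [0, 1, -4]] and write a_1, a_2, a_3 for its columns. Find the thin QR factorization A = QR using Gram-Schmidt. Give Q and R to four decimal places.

Q = [[0.0000, -0.6325, -0.7710], [-0.7071, -0.3162, 0.2011], [-0.7071, 0.3162, -0.2011], [0.0000, 0.6325, -0.5698]], R = [[4.2426, 2.1213, -2.1213], [0.0000, 1.5811, -0.9487], [0.0000, 0.0000, 5.9666]]

a_1 = (0, -3, -3, 0); ‖a_1‖ = 4.2426, so e_1 = (0.0000, -0.7071, -0.7071, 0.0000).
e_1·a_2 = 0.0000·(-1) + (-0.7071)·(-2) + (-0.7071)·(-1) + 0.0000·1 = 2.1213.
u_2 = a_2 − 2.1213·e_1 = (-1.0000, -0.5000, 0.5000, 1.0000).
‖u_2‖ = 1.5811, so e_2 = (-0.6325, -0.3162, 0.3162, 0.6325).
e_1·a_3 = 0.0000·(-4) + (-0.7071)·3 + (-0.7071)·0 + 0.0000·(-4) = -2.1213; e_2·a_3 = (-0.6325)·(-4) + (-0.3162)·3 + 0.3162·0 + 0.6325·(-4) = -0.9487.
u_3 = a_3 + 2.1213·e_1 + 0.9487·e_2 = (-4.6000, 1.2000, -1.2000, -3.4000).
‖u_3‖ = 5.9666, so e_3 = (-0.7710, 0.2011, -0.2011, -0.5698).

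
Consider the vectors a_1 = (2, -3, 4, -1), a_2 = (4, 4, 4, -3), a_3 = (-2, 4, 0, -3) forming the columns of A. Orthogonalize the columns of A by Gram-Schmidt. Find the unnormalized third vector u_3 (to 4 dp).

a_1 = (2, -3, 4, -1); ‖a_1‖ = 5.4772, so e_1 = (0.3651, -0.5477, 0.7303, -0.1826).
e_1·a_2 = 0.3651·4 + (-0.5477)·4 + 0.7303·4 + (-0.1826)·(-3) = 2.7386.
u_2 = a_2 − 2.7386·e_1 = (3.0000, 5.5000, 2.0000, -2.5000).
‖u_2‖ = 7.0356, so e_2 = (0.4264, 0.7817, 0.2843, -0.3553).
e_1·a_3 = 0.3651·(-2) + (-0.5477)·4 + 0.7303·0 + (-0.1826)·(-3) = -2.3735; e_2·a_3 = 0.4264·(-2) + 0.7817·4 + 0.2843·0 + (-0.3553)·(-3) = 3.3401.
u_3 = a_3 + 2.3735·e_1 − 3.3401·e_2 = (-2.5576, 0.0889, 0.7838, -2.2465).

u_3 = (-2.5576, 0.0889, 0.7838, -2.2465)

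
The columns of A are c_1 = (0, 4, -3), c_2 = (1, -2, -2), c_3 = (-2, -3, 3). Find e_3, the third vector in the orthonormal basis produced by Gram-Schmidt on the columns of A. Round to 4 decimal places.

e_1 = c_1/‖c_1‖ = (0, 4, -3)/5.0000 = (0.0000, 0.8000, -0.6000).
r_{12} = e_1·c_2 = -0.4000.
u_2 = c_2 + 0.4000·e_1 = (1.0000, -1.6800, -2.2400).
‖u_2‖ = 2.9732, so e_2 = (0.3363, -0.5650, -0.7534).
r_{13} = e_1·c_3 = -4.2000; r_{23} = e_2·c_3 = -1.2377.
u_3 = c_3 + 4.2000·e_1 + 1.2377·e_2 = (-1.5837, -0.3394, -0.4525).
‖u_3‖ = 1.6817, so e_3 = (-0.9417, -0.2018, -0.2691).

e_3 = (-0.9417, -0.2018, -0.2691)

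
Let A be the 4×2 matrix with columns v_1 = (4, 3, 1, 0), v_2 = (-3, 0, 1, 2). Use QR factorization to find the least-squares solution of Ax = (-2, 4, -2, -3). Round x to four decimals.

q_1 = v_1/‖v_1‖ = (4, 3, 1, 0)/5.0990 = (0.7845, 0.5883, 0.1961, 0.0000).
r_{12} = q_1·v_2 = -2.1573.
u_2 = v_2 + 2.1573·q_1 = (-1.3077, 1.2692, 1.4231, 2.0000).
‖u_2‖ = 3.0571, so q_2 = (-0.4277, 0.4152, 0.4655, 0.6542).
Qᵀb = (0.3922, -0.3774).
Back-substitute: x_2 = -0.3774/3.0571 = -0.1235.
x_1 = (0.3922 + 2.1573·(-0.1235))/5.0990 = 0.0247.

x = (0.0247, -0.1235)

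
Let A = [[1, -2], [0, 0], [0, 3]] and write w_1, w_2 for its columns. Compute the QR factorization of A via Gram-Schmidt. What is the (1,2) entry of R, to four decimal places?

r_{12} = -2.0000

w_1 = (1, 0, 0); ‖w_1‖ = 1.0000, so q_1 = (1.0000, 0.0000, 0.0000).
r_{12} = q_1·w_2 = -2.0000.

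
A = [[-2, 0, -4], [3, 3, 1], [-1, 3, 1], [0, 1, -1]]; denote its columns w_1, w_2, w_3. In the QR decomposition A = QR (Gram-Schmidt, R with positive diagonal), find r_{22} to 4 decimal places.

r_{22} = 4.0532

w_1 = (-2, 3, -1, 0); ‖w_1‖ = 3.7417, so q_1 = (-0.5345, 0.8018, -0.2673, 0.0000).
q_1·w_2 = (-0.5345)·0 + 0.8018·3 + (-0.2673)·3 + 0.0000·1 = 1.6036.
u_2 = w_2 − 1.6036·q_1 = (0.8571, 1.7143, 3.4286, 1.0000).
r_{22} = ‖u_2‖ = 4.0532.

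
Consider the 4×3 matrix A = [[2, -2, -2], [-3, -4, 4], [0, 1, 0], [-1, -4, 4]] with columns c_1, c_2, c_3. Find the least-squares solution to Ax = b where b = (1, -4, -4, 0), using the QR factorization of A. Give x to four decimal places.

x = (1.4894, 0.0851, 0.3936)

c_1 = (2, -3, 0, -1); ‖c_1‖ = 3.7417, so e_1 = (0.5345, -0.8018, 0.0000, -0.2673).
e_1·c_2 = 0.5345·(-2) + (-0.8018)·(-4) + 0.0000·1 + (-0.2673)·(-4) = 3.2071.
u_2 = c_2 − 3.2071·e_1 = (-3.7143, -1.4286, 1.0000, -3.1429).
‖u_2‖ = 5.1686, so e_2 = (-0.7186, -0.2764, 0.1935, -0.6081).
e_1·c_3 = 0.5345·(-2) + (-0.8018)·4 + 0.0000·0 + (-0.2673)·4 = -5.3452; e_2·c_3 = (-0.7186)·(-2) + (-0.2764)·4 + 0.1935·0 + (-0.6081)·4 = -2.1006.
u_3 = c_3 + 5.3452·e_1 + 2.1006·e_2 = (-0.6524, -0.8663, 0.4064, 1.2941).
‖u_3‖ = 1.7367, so e_3 = (-0.3757, -0.4988, 0.2340, 0.7452).
Qᵀb = (3.7417, -0.3870, 0.6836).
Back-substitute: x_3 = 0.6836/1.7367 = 0.3936.
x_2 = (-0.3870 + 2.1006·0.3936)/5.1686 = 0.0851.
x_1 = (3.7417 − 3.2071·0.0851 + 5.3452·0.3936)/3.7417 = 1.4894.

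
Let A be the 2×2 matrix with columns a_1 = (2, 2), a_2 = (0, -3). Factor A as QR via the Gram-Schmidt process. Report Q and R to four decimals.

a_1 = (2, 2); ‖a_1‖ = 2.8284, so e_1 = (0.7071, 0.7071).
e_1·a_2 = 0.7071·0 + 0.7071·(-3) = -2.1213.
u_2 = a_2 + 2.1213·e_1 = (1.5000, -1.5000).
‖u_2‖ = 2.1213, so e_2 = (0.7071, -0.7071).

Q = [[0.7071, 0.7071], [0.7071, -0.7071]], R = [[2.8284, -2.1213], [0.0000, 2.1213]]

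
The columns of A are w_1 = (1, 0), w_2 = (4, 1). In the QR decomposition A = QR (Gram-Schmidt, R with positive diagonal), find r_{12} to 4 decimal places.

q_1 = w_1/‖w_1‖ = (1, 0)/1.0000 = (1.0000, 0.0000).
r_{12} = q_1·w_2 = 4.0000.

r_{12} = 4.0000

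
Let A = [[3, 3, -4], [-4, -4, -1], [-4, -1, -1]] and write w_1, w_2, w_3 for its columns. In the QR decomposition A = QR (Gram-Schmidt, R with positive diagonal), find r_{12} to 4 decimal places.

r_{12} = 4.5290

e_1 = w_1/‖w_1‖ = (3, -4, -4)/6.4031 = (0.4685, -0.6247, -0.6247).
r_{12} = e_1·w_2 = 4.5290.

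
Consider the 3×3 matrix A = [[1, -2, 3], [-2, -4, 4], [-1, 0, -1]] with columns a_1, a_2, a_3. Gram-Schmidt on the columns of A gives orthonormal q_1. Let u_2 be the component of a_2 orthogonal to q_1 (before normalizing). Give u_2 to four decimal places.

u_2 = (-3.0000, -2.0000, 1.0000)

a_1 = (1, -2, -1); ‖a_1‖ = 2.4495, so q_1 = (0.4082, -0.8165, -0.4082).
q_1·a_2 = 0.4082·(-2) + (-0.8165)·(-4) + (-0.4082)·0 = 2.4495.
u_2 = a_2 − 2.4495·q_1 = (-3.0000, -2.0000, 1.0000).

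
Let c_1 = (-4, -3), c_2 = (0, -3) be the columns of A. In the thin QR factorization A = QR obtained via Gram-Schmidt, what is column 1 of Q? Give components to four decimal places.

q_1 = (-0.8000, -0.6000)

q_1 = c_1/‖c_1‖ = (-4, -3)/5.0000 = (-0.8000, -0.6000).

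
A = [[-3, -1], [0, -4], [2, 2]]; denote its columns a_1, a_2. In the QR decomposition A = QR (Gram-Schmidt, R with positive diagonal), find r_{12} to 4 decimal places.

a_1 = (-3, 0, 2); ‖a_1‖ = 3.6056, so e_1 = (-0.8321, 0.0000, 0.5547).
r_{12} = e_1·a_2 = 1.9415.

r_{12} = 1.9415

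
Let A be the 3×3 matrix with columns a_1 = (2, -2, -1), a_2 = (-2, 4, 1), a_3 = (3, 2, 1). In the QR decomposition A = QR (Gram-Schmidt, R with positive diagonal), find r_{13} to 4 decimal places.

r_{13} = 0.3333

a_1 = (2, -2, -1); ‖a_1‖ = 3.0000, so q_1 = (0.6667, -0.6667, -0.3333).
r_{13} = q_1·a_3 = 0.3333.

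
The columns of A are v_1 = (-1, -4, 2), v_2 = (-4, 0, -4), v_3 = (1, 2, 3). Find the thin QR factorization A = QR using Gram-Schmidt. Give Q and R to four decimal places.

q_1 = v_1/‖v_1‖ = (-1, -4, 2)/4.5826 = (-0.2182, -0.8729, 0.4364).
r_{12} = q_1·v_2 = -0.8729.
u_2 = v_2 + 0.8729·q_1 = (-4.1905, -0.7619, -3.6190).
‖u_2‖ = 5.5891, so q_2 = (-0.7498, -0.1363, -0.6475).
r_{13} = q_1·v_3 = -0.6547; r_{23} = q_2·v_3 = -2.9650.
u_3 = v_3 + 0.6547·q_1 + 2.9650·q_2 = (-1.3659, 1.0244, 1.3659).
‖u_3‖ = 2.1864, so q_3 = (-0.6247, 0.4685, 0.6247).

Q = [[-0.2182, -0.7498, -0.6247], [-0.8729, -0.1363, 0.4685], [0.4364, -0.6475, 0.6247]], R = [[4.5826, -0.8729, -0.6547], [0.0000, 5.5891, -2.9650], [0.0000, 0.0000, 2.1864]]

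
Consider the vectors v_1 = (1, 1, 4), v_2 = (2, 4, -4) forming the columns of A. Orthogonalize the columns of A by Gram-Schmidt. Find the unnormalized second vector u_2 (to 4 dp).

u_2 = (2.5556, 4.5556, -1.7778)

v_1 = (1, 1, 4); ‖v_1‖ = 4.2426, so e_1 = (0.2357, 0.2357, 0.9428).
e_1·v_2 = 0.2357·2 + 0.2357·4 + 0.9428·(-4) = -2.3570.
u_2 = v_2 + 2.3570·e_1 = (2.5556, 4.5556, -1.7778).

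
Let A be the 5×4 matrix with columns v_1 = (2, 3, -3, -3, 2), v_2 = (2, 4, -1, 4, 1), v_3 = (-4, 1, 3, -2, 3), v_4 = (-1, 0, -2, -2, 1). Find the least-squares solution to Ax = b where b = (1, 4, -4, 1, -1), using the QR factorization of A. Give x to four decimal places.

e_1 = v_1/‖v_1‖ = (2, 3, -3, -3, 2)/5.9161 = (0.3381, 0.5071, -0.5071, -0.5071, 0.3381).
r_{12} = e_1·v_2 = 1.5213.
u_2 = v_2 − 1.5213·e_1 = (1.4857, 3.2286, -0.2286, 4.7714, 0.4857).
‖u_2‖ = 5.9738, so e_2 = (0.2487, 0.5405, -0.0383, 0.7987, 0.0813).
r_{13} = e_1·v_3 = -0.3381; r_{23} = e_2·v_3 = -1.9227.
u_3 = v_3 + 0.3381·e_1 + 1.9227·e_2 = (-3.4075, 2.2106, 2.7550, -0.6357, 3.2706).
‖u_3‖ = 5.9320, so e_3 = (-0.5744, 0.3726, 0.4644, -0.1072, 0.5513).
r_{14} = e_1·v_4 = 2.0284; r_{24} = e_2·v_4 = -1.6883; r_{34} = e_3·v_4 = 0.4113.
u_4 = v_4 − 2.0284·e_1 + 1.6883·e_2 − 0.4113·e_3 = (-1.0296, -0.2693, -1.2270, 0.4212, 0.2248).
‖u_4‖ = 1.6930, so e_4 = (-0.6082, -0.1591, -0.7248, 0.2488, 0.1328).
Qᵀb = (3.5496, 3.2810, -1.6001, 1.7706).
Back-substitute: x_4 = 1.7706/1.6930 = 1.0458.
x_3 = (-1.6001 − 0.4113·1.0458)/5.9320 = -0.3422.
x_2 = (3.2810 + 1.9227·(-0.3422) + 1.6883·1.0458)/5.9738 = 0.7347.
x_1 = (3.5496 − 1.5213·0.7347 + 0.3381·(-0.3422) − 2.0284·1.0458)/5.9161 = 0.0330.

x = (0.0330, 0.7347, -0.3422, 1.0458)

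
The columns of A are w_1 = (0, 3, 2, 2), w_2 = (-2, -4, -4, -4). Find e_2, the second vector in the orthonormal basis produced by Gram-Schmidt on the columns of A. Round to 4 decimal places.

e_2 = (-0.8246, 0.3881, -0.2910, -0.2910)

w_1 = (0, 3, 2, 2); ‖w_1‖ = 4.1231, so e_1 = (0.0000, 0.7276, 0.4851, 0.4851).
e_1·w_2 = 0.0000·(-2) + 0.7276·(-4) + 0.4851·(-4) + 0.4851·(-4) = -6.7910.
u_2 = w_2 + 6.7910·e_1 = (-2.0000, 0.9412, -0.7059, -0.7059).
‖u_2‖ = 2.4254, so e_2 = (-0.8246, 0.3881, -0.2910, -0.2910).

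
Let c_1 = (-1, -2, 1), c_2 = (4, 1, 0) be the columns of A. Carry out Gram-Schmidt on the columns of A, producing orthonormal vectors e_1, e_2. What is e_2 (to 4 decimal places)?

c_1 = (-1, -2, 1); ‖c_1‖ = 2.4495, so e_1 = (-0.4082, -0.8165, 0.4082).
e_1·c_2 = (-0.4082)·4 + (-0.8165)·1 + 0.4082·0 = -2.4495.
u_2 = c_2 + 2.4495·e_1 = (3.0000, -1.0000, 1.0000).
‖u_2‖ = 3.3166, so e_2 = (0.9045, -0.3015, 0.3015).

e_2 = (0.9045, -0.3015, 0.3015)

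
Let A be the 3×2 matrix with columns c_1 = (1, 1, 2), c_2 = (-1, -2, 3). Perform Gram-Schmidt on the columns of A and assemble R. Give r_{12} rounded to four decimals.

r_{12} = 1.2247

c_1 = (1, 1, 2); ‖c_1‖ = 2.4495, so q_1 = (0.4082, 0.4082, 0.8165).
r_{12} = q_1·c_2 = 1.2247.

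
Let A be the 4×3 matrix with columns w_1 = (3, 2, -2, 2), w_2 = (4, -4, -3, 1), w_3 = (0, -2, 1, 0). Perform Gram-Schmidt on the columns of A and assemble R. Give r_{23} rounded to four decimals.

r_{23} = 1.4218

w_1 = (3, 2, -2, 2); ‖w_1‖ = 4.5826, so q_1 = (0.6547, 0.4364, -0.4364, 0.4364).
q_1·w_2 = 0.6547·4 + 0.4364·(-4) + (-0.4364)·(-3) + 0.4364·1 = 2.6186.
u_2 = w_2 − 2.6186·q_1 = (2.2857, -5.1429, -1.8571, -0.1429).
‖u_2‖ = 5.9281, so q_2 = (0.3856, -0.8675, -0.3133, -0.0241).
r_{23} = q_2·w_3 = 1.4218.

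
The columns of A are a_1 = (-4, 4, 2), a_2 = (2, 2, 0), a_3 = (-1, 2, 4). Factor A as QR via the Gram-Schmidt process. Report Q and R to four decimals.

Q = [[-0.6667, 0.7071, 0.2357], [0.6667, 0.7071, -0.2357], [0.3333, 0.0000, 0.9428]], R = [[6.0000, 0.0000, 3.3333], [0.0000, 2.8284, 0.7071], [0.0000, 0.0000, 3.0641]]

a_1 = (-4, 4, 2); ‖a_1‖ = 6.0000, so e_1 = (-0.6667, 0.6667, 0.3333).
e_1·a_2 = (-0.6667)·2 + 0.6667·2 + 0.3333·0 = 0.0000.
u_2 = a_2 + 0.0000·e_1 = (2.0000, 2.0000, 0.0000).
‖u_2‖ = 2.8284, so e_2 = (0.7071, 0.7071, 0.0000).
e_1·a_3 = (-0.6667)·(-1) + 0.6667·2 + 0.3333·4 = 3.3333; e_2·a_3 = 0.7071·(-1) + 0.7071·2 + 0.0000·4 = 0.7071.
u_3 = a_3 − 3.3333·e_1 − 0.7071·e_2 = (0.7222, -0.7222, 2.8889).
‖u_3‖ = 3.0641, so e_3 = (0.2357, -0.2357, 0.9428).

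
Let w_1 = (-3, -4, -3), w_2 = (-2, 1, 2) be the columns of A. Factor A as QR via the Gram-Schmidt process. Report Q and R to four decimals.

Q = [[-0.5145, -0.8057], [-0.6860, 0.1813], [-0.5145, 0.5640]], R = [[5.8310, -0.6860], [0.0000, 2.9205]]

w_1 = (-3, -4, -3); ‖w_1‖ = 5.8310, so q_1 = (-0.5145, -0.6860, -0.5145).
q_1·w_2 = (-0.5145)·(-2) + (-0.6860)·1 + (-0.5145)·2 = -0.6860.
u_2 = w_2 + 0.6860·q_1 = (-2.3529, 0.5294, 1.6471).
‖u_2‖ = 2.9205, so q_2 = (-0.8057, 0.1813, 0.5640).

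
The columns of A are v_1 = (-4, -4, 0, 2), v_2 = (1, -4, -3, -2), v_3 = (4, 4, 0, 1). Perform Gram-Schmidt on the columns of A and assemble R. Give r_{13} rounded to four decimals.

v_1 = (-4, -4, 0, 2); ‖v_1‖ = 6.0000, so q_1 = (-0.6667, -0.6667, 0.0000, 0.3333).
r_{13} = q_1·v_3 = -5.0000.

r_{13} = -5.0000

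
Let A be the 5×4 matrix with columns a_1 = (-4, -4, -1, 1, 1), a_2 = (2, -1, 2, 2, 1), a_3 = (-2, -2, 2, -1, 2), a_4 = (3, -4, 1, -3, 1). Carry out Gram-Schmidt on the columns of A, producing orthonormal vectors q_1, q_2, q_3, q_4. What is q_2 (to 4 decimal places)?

a_1 = (-4, -4, -1, 1, 1); ‖a_1‖ = 5.9161, so q_1 = (-0.6761, -0.6761, -0.1690, 0.1690, 0.1690).
q_1·a_2 = (-0.6761)·2 + (-0.6761)·(-1) + (-0.1690)·2 + 0.1690·2 + 0.1690·1 = -0.5071.
u_2 = a_2 + 0.5071·q_1 = (1.6571, -1.3429, 1.9143, 2.0857, 1.0857).
‖u_2‖ = 3.7071, so q_2 = (0.4470, -0.3622, 0.5164, 0.5626, 0.2929).

q_2 = (0.4470, -0.3622, 0.5164, 0.5626, 0.2929)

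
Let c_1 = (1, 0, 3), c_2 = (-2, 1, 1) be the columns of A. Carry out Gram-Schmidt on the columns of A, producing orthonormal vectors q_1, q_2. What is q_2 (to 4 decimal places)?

q_2 = (-0.8646, 0.4117, 0.2882)

c_1 = (1, 0, 3); ‖c_1‖ = 3.1623, so q_1 = (0.3162, 0.0000, 0.9487).
q_1·c_2 = 0.3162·(-2) + 0.0000·1 + 0.9487·1 = 0.3162.
u_2 = c_2 − 0.3162·q_1 = (-2.1000, 1.0000, 0.7000).
‖u_2‖ = 2.4290, so q_2 = (-0.8646, 0.4117, 0.2882).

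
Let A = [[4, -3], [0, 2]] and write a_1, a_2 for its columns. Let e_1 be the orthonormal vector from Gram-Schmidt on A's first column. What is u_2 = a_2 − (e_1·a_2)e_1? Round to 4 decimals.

a_1 = (4, 0); ‖a_1‖ = 4.0000, so e_1 = (1.0000, 0.0000).
e_1·a_2 = 1.0000·(-3) + 0.0000·2 = -3.0000.
u_2 = a_2 + 3.0000·e_1 = (0.0000, 2.0000).

u_2 = (0.0000, 2.0000)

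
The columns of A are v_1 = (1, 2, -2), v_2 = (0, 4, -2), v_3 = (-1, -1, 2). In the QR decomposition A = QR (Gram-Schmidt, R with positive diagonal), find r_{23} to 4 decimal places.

v_1 = (1, 2, -2); ‖v_1‖ = 3.0000, so q_1 = (0.3333, 0.6667, -0.6667).
q_1·v_2 = 0.3333·0 + 0.6667·4 + (-0.6667)·(-2) = 4.0000.
u_2 = v_2 − 4.0000·q_1 = (-1.3333, 1.3333, 0.6667).
‖u_2‖ = 2.0000, so q_2 = (-0.6667, 0.6667, 0.3333).
r_{23} = q_2·v_3 = 0.6667.

r_{23} = 0.6667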